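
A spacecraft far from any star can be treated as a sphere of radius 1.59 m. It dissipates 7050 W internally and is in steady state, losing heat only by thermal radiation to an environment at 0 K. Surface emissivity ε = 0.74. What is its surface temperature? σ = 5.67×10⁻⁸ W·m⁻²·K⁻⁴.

T ≈ 270 K

Steady state: internal power = radiated power, P = εσA T⁴.
Radiating area A = 4πr² = 31.77 m².
T⁴ = P/(εσA) = 7050/(0.74·5.67×10⁻⁸·31.77) = 5.289×10⁹ K⁴.
T = (5.289×10⁹)^(1/4).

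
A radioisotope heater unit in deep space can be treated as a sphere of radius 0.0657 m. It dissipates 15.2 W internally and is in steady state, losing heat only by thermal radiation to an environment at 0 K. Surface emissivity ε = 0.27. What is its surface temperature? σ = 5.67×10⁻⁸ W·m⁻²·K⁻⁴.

Steady state: internal power = radiated power, P = εσA T⁴.
Radiating area A = 4πr² = 0.05424 m².
T⁴ = P/(εσA) = 15.2/(0.27·5.67×10⁻⁸·0.05424) = 1.830×10¹⁰ K⁴.
T = (1.830×10¹⁰)^(1/4).

T ≈ 368 K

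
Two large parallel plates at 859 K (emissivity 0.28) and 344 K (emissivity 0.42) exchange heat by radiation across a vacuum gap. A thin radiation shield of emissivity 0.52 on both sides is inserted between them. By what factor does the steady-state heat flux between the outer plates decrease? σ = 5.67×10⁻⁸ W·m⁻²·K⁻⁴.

factor ≈ 1.57

Without shield: q₀ = σΔ(T⁴)/(1/ε₁+1/ε₂−1) with denominator 4.952.
With shield the two gaps are in series; the resistances add: (1/ε₁+1/ε_s−1)+(1/ε_s+1/ε₂−1) = 4.495+3.304 = 7.799.
Heat-flux ratio q₀/q = 7.799/4.952.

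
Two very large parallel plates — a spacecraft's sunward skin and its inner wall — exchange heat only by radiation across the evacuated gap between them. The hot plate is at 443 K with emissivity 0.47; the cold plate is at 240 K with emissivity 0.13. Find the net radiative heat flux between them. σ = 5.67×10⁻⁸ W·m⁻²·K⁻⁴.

For two infinite grey parallel plates, q = σ(T₁⁴ − T₂⁴)/(1/ε₁ + 1/ε₂ − 1).
T₁⁴ − T₂⁴ = 3.851×10¹⁰ − 3.318×10⁹ = 3.520×10¹⁰ K⁴.
1/ε₁ + 1/ε₂ − 1 = 2.128 + 7.692 − 1 = 8.820.
q = 5.67×10⁻⁸ × 3.520×10¹⁰ / 8.820.

q ≈ 226 W/m²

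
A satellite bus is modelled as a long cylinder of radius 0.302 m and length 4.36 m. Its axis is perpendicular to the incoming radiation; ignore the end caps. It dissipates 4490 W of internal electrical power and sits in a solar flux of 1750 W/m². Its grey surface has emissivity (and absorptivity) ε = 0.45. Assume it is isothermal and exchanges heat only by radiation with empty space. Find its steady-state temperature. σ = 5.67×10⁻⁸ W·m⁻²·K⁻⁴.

T ≈ 420 K

At steady state, absorbed solar power + internal power = radiated power.
Absorbed: α·S·A_cross = 0.45·1750·2.633 = 2074 W (cross-section 2rL).
Total input = 2074 + 4490 = 6564 W.
Radiated: εσ·A_surf·T⁴ with A_surf = 2πrL = 8.273 m².
T⁴ = 6564/(0.45·5.67×10⁻⁸·8.273) = 3.109×10¹⁰ K⁴.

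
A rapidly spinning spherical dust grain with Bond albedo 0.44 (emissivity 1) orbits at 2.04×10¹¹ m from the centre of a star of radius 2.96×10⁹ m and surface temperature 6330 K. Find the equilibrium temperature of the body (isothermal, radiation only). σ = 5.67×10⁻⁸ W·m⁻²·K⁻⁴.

The star's surface emits σT_*⁴; at distance d the flux is S = σT_*⁴(R_*/d)².
S = 5.67×10⁻⁸·(6330)⁴·(2.96×10⁹/2.04×10¹¹)² = 19170 W/m².
For an isothermal sphere T⁴ = (1−a)S/(4σ) = 4.732×10¹⁰ K⁴.

T ≈ 466 K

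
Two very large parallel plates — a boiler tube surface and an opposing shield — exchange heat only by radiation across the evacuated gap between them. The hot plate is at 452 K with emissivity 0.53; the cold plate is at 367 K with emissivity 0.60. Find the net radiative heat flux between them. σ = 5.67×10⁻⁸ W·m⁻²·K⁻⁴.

For two infinite grey parallel plates, q = σ(T₁⁴ − T₂⁴)/(1/ε₁ + 1/ε₂ − 1).
T₁⁴ − T₂⁴ = 4.174×10¹⁰ − 1.814×10¹⁰ = 2.360×10¹⁰ K⁴.
1/ε₁ + 1/ε₂ − 1 = 1.887 + 1.667 − 1 = 2.553.
q = 5.67×10⁻⁸ × 2.360×10¹⁰ / 2.553.

q ≈ 524 W/m²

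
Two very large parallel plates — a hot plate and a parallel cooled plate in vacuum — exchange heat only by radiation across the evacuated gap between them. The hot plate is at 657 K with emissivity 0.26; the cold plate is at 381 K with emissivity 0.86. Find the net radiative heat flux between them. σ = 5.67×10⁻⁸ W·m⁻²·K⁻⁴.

q ≈ 2340 W/m²

For two infinite grey parallel plates, q = σ(T₁⁴ − T₂⁴)/(1/ε₁ + 1/ε₂ − 1).
T₁⁴ − T₂⁴ = 1.863×10¹¹ − 2.107×10¹⁰ = 1.652×10¹¹ K⁴.
1/ε₁ + 1/ε₂ − 1 = 3.846 + 1.163 − 1 = 4.009.
q = 5.67×10⁻⁸ × 1.652×10¹¹ / 4.009.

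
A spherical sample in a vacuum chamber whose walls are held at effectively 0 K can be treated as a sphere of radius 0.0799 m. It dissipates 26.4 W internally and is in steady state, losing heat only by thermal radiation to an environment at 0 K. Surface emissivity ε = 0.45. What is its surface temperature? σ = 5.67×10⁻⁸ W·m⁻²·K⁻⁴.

T ≈ 337 K

Steady state: internal power = radiated power, P = εσA T⁴.
Radiating area A = 4πr² = 0.08022 m².
T⁴ = P/(εσA) = 26.4/(0.45·5.67×10⁻⁸·0.08022) = 1.290×10¹⁰ K⁴.
T = (1.290×10¹⁰)^(1/4).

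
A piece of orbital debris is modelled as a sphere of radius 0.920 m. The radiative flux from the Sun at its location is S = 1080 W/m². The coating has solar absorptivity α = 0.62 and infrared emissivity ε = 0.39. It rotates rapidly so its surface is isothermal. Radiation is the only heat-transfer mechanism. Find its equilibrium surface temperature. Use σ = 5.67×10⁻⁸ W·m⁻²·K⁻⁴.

At equilibrium, absorbed power = emitted power.
Absorbing cross-section = πr² = 2.659 m²; emitting surface = 4πr² = 10.64 m² (ratio 4).
αS·A_cross = εσ·A_surf·T⁴  ⇒  T⁴ = αS/(ε·4σ).
T⁴ = 0.620·1080/(0.39·4·5.67×10⁻⁸) = 7.570×10⁹ K⁴.
T = (7.570×10⁹)^(1/4).

T ≈ 295 K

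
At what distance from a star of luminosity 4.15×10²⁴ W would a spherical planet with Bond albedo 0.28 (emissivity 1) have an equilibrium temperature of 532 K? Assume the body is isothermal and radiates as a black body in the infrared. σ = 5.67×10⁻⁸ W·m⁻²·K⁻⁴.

For an isothermal black-emitting sphere, (1−a)S·πr² = σ·4πr²·T⁴ ⇒ S = 4σT⁴/(1−a).
S = 4·5.67×10⁻⁸·(532)⁴/0.720 = 25230 W/m².
Flux falls as S = L/(4πd²), so d = √(L/(4πS)) = √(4.15×10²⁴/(4π·25230)).

d ≈ 3.62×10⁹ m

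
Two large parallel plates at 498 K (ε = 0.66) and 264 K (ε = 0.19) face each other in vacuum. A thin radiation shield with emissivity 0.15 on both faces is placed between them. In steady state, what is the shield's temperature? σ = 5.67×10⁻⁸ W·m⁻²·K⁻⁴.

In steady state the net flux on the hot side equals that on the cold side.
σ(T₁⁴−T_s⁴)/D₁ = σ(T_s⁴−T₂⁴)/D₂, with D₁ = 1/ε₁+1/ε_s−1 = 7.182, D₂ = 1/ε_s+1/ε₂−1 = 10.93.
Solve for T_s⁴: T_s⁴ = (D₂·T₁⁴ + D₁·T₂⁴)/(D₁+D₂) = 3.904×10¹⁰ K⁴.

T_s ≈ 445 K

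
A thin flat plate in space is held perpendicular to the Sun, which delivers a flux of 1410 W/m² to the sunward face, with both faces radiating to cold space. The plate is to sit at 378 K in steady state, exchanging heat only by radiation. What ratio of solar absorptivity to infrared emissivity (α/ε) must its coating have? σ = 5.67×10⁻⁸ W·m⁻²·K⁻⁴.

Balance: αS·A = εσ·2A·T⁴ ⇒ α/ε = 2σT⁴/S.
α/ε = 2·5.67×10⁻⁸·(378)⁴/1410 = 2·5.67×10⁻⁸·2.042×10¹⁰/1410.

α/ε ≈ 1.64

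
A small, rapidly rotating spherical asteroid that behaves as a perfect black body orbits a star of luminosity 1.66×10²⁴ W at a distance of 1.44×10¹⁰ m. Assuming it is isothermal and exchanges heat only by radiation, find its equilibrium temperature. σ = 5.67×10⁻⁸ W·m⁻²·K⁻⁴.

First find the stellar flux at distance d: S = L/(4πd²) = 1.66×10²⁴/(4π·(1.44×10¹⁰)²) = 637.0 W/m².
For an isothermal sphere, absorbed (1−a)S·πr² = emitted σ·4πr²·T⁴, so T⁴ = (1−a)S/(4σ).
T⁴ = 1.00·637.0/(4·5.67×10⁻⁸) = 2.809×10⁹ K⁴.

T ≈ 230 K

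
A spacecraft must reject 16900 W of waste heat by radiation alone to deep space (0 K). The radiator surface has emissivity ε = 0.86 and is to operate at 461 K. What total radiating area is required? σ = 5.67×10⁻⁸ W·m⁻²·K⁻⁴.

A ≈ 7.67 m²

P = εσA T⁴ ⇒ A = P/(εσT⁴).
T⁴ = 4.517×10¹⁰ K⁴.
A = 16900/(0.86 × 5.67×10⁻⁸ × 4.517×10¹⁰).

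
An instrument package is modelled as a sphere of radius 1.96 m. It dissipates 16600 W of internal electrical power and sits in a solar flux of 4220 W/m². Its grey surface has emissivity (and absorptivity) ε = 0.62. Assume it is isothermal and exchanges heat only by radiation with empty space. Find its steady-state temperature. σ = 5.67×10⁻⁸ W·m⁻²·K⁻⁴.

At steady state, absorbed solar power + internal power = radiated power.
Absorbed: α·S·A_cross = 0.62·4220·12.07 = 31580 W (cross-section πr²).
Total input = 31580 + 16600 = 48180 W.
Radiated: εσ·A_surf·T⁴ with A_surf = 4πr² = 48.27 m².
T⁴ = 48180/(0.62·5.67×10⁻⁸·48.27) = 2.839×10¹⁰ K⁴.

T ≈ 410 K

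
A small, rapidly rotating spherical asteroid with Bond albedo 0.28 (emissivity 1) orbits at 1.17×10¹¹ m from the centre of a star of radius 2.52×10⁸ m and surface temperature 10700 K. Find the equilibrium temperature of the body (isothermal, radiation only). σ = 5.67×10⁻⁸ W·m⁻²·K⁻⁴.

T ≈ 323 K

The star's surface emits σT_*⁴; at distance d the flux is S = σT_*⁴(R_*/d)².
S = 5.67×10⁻⁸·(10700)⁴·(2.52×10⁸/1.17×10¹¹)² = 3448 W/m².
For an isothermal sphere T⁴ = (1−a)S/(4σ) = 1.095×10¹⁰ K⁴.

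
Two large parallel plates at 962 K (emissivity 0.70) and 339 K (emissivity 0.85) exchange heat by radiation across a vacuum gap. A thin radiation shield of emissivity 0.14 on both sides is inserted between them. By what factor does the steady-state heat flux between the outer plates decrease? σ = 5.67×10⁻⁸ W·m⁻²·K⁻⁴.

Without shield: q₀ = σΔ(T⁴)/(1/ε₁+1/ε₂−1) with denominator 1.605.
With shield the two gaps are in series; the resistances add: (1/ε₁+1/ε_s−1)+(1/ε_s+1/ε₂−1) = 7.571+7.319 = 14.89.
Heat-flux ratio q₀/q = 14.89/1.605.

factor ≈ 9.28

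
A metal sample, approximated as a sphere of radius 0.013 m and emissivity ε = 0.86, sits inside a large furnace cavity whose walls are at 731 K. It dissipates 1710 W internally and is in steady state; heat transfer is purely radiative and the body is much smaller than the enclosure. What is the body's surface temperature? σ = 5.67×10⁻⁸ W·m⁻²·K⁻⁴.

For a small grey body in a large enclosure, net radiated power = εσA(T⁴ − T_w⁴).
Steady state: P = εσA(T⁴ − T_w⁴) with A = 4πr² = 0.002124 m².
T⁴ = P/(εσA) + T_w⁴ = 1710/(0.86·5.67×10⁻⁸·0.002124) + (731)⁴
    = 1.651×10¹³ + 2.855×10¹¹ = 1.680×10¹³ K⁴.

T ≈ 2020 K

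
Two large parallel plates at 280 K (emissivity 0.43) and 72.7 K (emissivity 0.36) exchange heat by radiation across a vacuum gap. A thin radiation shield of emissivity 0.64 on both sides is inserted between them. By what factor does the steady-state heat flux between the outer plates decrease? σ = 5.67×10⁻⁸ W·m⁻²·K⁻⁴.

factor ≈ 1.52

Without shield: q₀ = σΔ(T⁴)/(1/ε₁+1/ε₂−1) with denominator 4.103.
With shield the two gaps are in series; the resistances add: (1/ε₁+1/ε_s−1)+(1/ε_s+1/ε₂−1) = 2.888+3.340 = 6.228.
Heat-flux ratio q₀/q = 6.228/4.103.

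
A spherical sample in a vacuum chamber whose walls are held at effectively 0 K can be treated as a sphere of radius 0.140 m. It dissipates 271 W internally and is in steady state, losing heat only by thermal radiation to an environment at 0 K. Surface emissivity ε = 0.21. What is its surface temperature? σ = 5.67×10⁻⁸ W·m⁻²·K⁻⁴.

T ≈ 551 K

Steady state: internal power = radiated power, P = εσA T⁴.
Radiating area A = 4πr² = 0.2463 m².
T⁴ = P/(εσA) = 271/(0.21·5.67×10⁻⁸·0.2463) = 9.241×10¹⁰ K⁴.
T = (9.241×10¹⁰)^(1/4).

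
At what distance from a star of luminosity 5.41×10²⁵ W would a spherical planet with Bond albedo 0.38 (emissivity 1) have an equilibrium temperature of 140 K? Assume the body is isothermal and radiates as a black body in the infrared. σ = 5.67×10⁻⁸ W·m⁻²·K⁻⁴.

For an isothermal black-emitting sphere, (1−a)S·πr² = σ·4πr²·T⁴ ⇒ S = 4σT⁴/(1−a).
S = 4·5.67×10⁻⁸·(140)⁴/0.620 = 140.5 W/m².
Flux falls as S = L/(4πd²), so d = √(L/(4πS)) = √(5.41×10²⁵/(4π·140.5)).

d ≈ 1.75×10¹¹ m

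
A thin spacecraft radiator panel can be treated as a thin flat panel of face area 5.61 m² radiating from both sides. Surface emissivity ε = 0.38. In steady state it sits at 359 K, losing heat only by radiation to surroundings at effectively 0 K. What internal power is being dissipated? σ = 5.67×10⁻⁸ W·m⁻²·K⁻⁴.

P ≈ 4020 W

Steady state: P = εσA T⁴.
A = 2·5.61 = 11.22 m²; T⁴ = (359)⁴ = 1.661×10¹⁰ K⁴.
P = 0.38 × 5.67×10⁻⁸ × 11.22 × 1.661×10¹⁰.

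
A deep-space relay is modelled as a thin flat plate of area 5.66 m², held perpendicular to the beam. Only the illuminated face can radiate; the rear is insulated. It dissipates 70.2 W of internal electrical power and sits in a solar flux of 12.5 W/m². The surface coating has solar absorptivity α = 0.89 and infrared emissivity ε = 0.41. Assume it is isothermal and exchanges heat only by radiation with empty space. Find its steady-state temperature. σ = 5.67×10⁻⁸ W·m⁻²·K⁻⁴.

At steady state, absorbed solar power + internal power = radiated power.
Absorbed: α·S·A_cross = 0.89·12.5·5.660 = 62.97 W (cross-section A).
Total input = 62.97 + 70.2 = 133.2 W.
Radiated: εσ·A_surf·T⁴ with A_surf = A = 5.660 m².
T⁴ = 133.2/(0.41·5.67×10⁻⁸·5.660) = 1.012×10⁹ K⁴.

T ≈ 178 K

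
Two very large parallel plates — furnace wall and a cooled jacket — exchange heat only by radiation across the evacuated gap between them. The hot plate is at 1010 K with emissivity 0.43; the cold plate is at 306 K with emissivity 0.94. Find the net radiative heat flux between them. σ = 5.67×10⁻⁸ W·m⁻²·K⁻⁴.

q ≈ 24500 W/m²

For two infinite grey parallel plates, q = σ(T₁⁴ − T₂⁴)/(1/ε₁ + 1/ε₂ − 1).
T₁⁴ − T₂⁴ = 1.041×10¹² − 8.768×10⁹ = 1.032×10¹² K⁴.
1/ε₁ + 1/ε₂ − 1 = 2.326 + 1.064 − 1 = 2.389.
q = 5.67×10⁻⁸ × 1.032×10¹² / 2.389.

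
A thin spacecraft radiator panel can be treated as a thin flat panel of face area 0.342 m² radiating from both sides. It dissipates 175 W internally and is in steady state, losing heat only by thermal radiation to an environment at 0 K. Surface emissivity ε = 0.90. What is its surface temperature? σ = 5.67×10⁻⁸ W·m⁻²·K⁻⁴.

T ≈ 266 K

Steady state: internal power = radiated power, P = εσA T⁴.
Radiating area A = 2·0.342 = 0.6840 m².
T⁴ = P/(εσA) = 175/(0.90·5.67×10⁻⁸·0.6840) = 5.014×10⁹ K⁴.
T = (5.014×10⁹)^(1/4).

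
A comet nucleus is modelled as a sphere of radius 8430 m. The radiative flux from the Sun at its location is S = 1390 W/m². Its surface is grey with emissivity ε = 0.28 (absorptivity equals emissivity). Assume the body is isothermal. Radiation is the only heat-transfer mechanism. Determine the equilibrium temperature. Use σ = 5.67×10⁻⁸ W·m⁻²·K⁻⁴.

At equilibrium, absorbed power = emitted power.
Absorbing cross-section = πr² = 2.233×10⁸ m²; emitting surface = 4πr² = 8.930×10⁸ m² (ratio 4).
εS·A_cross = εσ·A_surf·T⁴  ⇒  T⁴ = S/(4σ)   (ε cancels).
T⁴ = 1390/(4·5.67×10⁻⁸) = 6.129×10⁹ K⁴.
T = (6.129×10⁹)^(1/4).

T ≈ 280 K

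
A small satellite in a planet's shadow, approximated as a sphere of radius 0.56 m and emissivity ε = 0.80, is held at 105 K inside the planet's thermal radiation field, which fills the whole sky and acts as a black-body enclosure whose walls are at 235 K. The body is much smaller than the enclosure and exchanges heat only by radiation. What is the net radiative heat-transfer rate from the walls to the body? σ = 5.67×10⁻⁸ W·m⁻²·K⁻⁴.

P_net ≈ 523 W

For a small grey body in a large enclosure: P_net = εσA(T_body⁴ − T_wall⁴).
A = 4πr² = 3.941 m²; T_body⁴ − T_wall⁴ = 1.216×10⁸ − 3.050×10⁹ = -2.928×10⁹ K⁴.
|P_net| = 0.80·5.67×10⁻⁸·3.941·2.928×10⁹.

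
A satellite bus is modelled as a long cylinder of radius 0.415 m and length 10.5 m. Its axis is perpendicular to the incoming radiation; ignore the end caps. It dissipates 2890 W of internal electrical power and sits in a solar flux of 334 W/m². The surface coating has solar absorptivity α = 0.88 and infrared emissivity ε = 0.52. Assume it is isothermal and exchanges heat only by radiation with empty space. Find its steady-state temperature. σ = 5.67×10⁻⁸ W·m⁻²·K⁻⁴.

At steady state, absorbed solar power + internal power = radiated power.
Absorbed: α·S·A_cross = 0.88·334·8.715 = 2562 W (cross-section 2rL).
Total input = 2562 + 2890 = 5452 W.
Radiated: εσ·A_surf·T⁴ with A_surf = 2πrL = 27.38 m².
T⁴ = 5452/(0.52·5.67×10⁻⁸·27.38) = 6.753×10⁹ K⁴.

T ≈ 287 K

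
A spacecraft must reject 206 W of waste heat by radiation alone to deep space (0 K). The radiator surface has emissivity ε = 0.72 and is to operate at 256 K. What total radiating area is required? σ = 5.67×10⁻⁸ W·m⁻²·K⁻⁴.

A ≈ 1.17 m²

P = εσA T⁴ ⇒ A = P/(εσT⁴).
T⁴ = 4.295×10⁹ K⁴.
A = 206/(0.72 × 5.67×10⁻⁸ × 4.295×10⁹).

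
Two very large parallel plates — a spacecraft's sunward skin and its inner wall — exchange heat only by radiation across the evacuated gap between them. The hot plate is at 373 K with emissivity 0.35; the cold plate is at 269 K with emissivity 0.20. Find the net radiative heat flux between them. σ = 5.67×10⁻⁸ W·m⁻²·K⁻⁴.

For two infinite grey parallel plates, q = σ(T₁⁴ − T₂⁴)/(1/ε₁ + 1/ε₂ − 1).
T₁⁴ − T₂⁴ = 1.936×10¹⁰ − 5.236×10⁹ = 1.412×10¹⁰ K⁴.
1/ε₁ + 1/ε₂ − 1 = 2.857 + 5.000 − 1 = 6.857.
q = 5.67×10⁻⁸ × 1.412×10¹⁰ / 6.857.

q ≈ 117 W/m²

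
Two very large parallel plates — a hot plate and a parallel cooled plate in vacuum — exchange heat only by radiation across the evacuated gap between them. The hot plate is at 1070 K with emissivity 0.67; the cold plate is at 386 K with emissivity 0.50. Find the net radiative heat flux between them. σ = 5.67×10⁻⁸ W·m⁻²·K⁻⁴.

q ≈ 29300 W/m²

For two infinite grey parallel plates, q = σ(T₁⁴ − T₂⁴)/(1/ε₁ + 1/ε₂ − 1).
T₁⁴ − T₂⁴ = 1.311×10¹² − 2.220×10¹⁰ = 1.289×10¹² K⁴.
1/ε₁ + 1/ε₂ − 1 = 1.493 + 2.000 − 1 = 2.493.
q = 5.67×10⁻⁸ × 1.289×10¹² / 2.493.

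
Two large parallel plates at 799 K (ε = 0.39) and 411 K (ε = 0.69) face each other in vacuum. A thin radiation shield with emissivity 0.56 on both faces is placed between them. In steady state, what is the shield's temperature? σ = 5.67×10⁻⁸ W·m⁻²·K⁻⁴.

T_s ≈ 652 K

In steady state the net flux on the hot side equals that on the cold side.
σ(T₁⁴−T_s⁴)/D₁ = σ(T_s⁴−T₂⁴)/D₂, with D₁ = 1/ε₁+1/ε_s−1 = 3.350, D₂ = 1/ε_s+1/ε₂−1 = 2.235.
Solve for T_s⁴: T_s⁴ = (D₂·T₁⁴ + D₁·T₂⁴)/(D₁+D₂) = 1.802×10¹¹ K⁴.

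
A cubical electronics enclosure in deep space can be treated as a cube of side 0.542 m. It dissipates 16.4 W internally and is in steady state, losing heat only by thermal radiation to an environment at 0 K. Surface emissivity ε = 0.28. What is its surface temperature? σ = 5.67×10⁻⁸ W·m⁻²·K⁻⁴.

Steady state: internal power = radiated power, P = εσA T⁴.
Radiating area A = 6L² = 1.763 m².
T⁴ = P/(εσA) = 16.4/(0.28·5.67×10⁻⁸·1.763) = 5.861×10⁸ K⁴.
T = (5.861×10⁸)^(1/4).

T ≈ 156 K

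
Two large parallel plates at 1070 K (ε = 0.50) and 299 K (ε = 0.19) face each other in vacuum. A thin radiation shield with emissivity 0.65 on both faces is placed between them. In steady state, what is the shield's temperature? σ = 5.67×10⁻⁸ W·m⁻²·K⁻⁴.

In steady state the net flux on the hot side equals that on the cold side.
σ(T₁⁴−T_s⁴)/D₁ = σ(T_s⁴−T₂⁴)/D₂, with D₁ = 1/ε₁+1/ε_s−1 = 2.538, D₂ = 1/ε_s+1/ε₂−1 = 5.802.
Solve for T_s⁴: T_s⁴ = (D₂·T₁⁴ + D₁·T₂⁴)/(D₁+D₂) = 9.143×10¹¹ K⁴.

T_s ≈ 978 K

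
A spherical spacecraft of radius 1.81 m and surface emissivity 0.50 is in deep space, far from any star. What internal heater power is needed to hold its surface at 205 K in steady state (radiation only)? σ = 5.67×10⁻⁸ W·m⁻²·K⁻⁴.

P = εσ·4πr²·T⁴.
4πr² = 41.17 m²; T⁴ = 1.766×10⁹ K⁴.
P = 0.50·5.67×10⁻⁸·41.17·1.766×10⁹.

P ≈ 2060 W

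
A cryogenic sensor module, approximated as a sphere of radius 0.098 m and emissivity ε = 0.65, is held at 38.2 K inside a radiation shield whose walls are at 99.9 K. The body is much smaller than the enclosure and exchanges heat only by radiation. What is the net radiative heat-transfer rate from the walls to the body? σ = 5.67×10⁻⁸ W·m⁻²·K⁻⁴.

For a small grey body in a large enclosure: P_net = εσA(T_body⁴ − T_wall⁴).
A = 4πr² = 0.1207 m²; T_body⁴ − T_wall⁴ = 2.129×10⁶ − 9.960×10⁷ = -9.747×10⁷ K⁴.
|P_net| = 0.65·5.67×10⁻⁸·0.1207·9.747×10⁷.

P_net ≈ 0.434 W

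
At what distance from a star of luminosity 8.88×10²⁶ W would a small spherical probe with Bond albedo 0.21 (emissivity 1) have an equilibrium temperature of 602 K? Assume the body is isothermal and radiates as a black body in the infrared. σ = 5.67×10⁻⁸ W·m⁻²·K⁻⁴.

d ≈ 4.33×10¹⁰ m

For an isothermal black-emitting sphere, (1−a)S·πr² = σ·4πr²·T⁴ ⇒ S = 4σT⁴/(1−a).
S = 4·5.67×10⁻⁸·(602)⁴/0.790 = 37710 W/m².
Flux falls as S = L/(4πd²), so d = √(L/(4πS)) = √(8.88×10²⁶/(4π·37710)).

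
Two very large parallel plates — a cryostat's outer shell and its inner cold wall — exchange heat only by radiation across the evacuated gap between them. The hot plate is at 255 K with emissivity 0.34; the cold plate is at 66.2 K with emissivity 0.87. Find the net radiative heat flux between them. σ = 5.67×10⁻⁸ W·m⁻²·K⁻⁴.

q ≈ 77.2 W/m²

For two infinite grey parallel plates, q = σ(T₁⁴ − T₂⁴)/(1/ε₁ + 1/ε₂ − 1).
T₁⁴ − T₂⁴ = 4.228×10⁹ − 1.921×10⁷ = 4.209×10⁹ K⁴.
1/ε₁ + 1/ε₂ − 1 = 2.941 + 1.149 − 1 = 3.091.
q = 5.67×10⁻⁸ × 4.209×10⁹ / 3.091.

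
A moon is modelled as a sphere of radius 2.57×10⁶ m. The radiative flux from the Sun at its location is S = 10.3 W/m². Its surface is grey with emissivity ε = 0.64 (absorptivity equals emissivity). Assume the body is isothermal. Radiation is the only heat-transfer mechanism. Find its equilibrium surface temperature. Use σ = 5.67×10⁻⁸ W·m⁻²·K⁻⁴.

T ≈ 82.1 K

At equilibrium, absorbed power = emitted power.
Absorbing cross-section = πr² = 2.075×10¹³ m²; emitting surface = 4πr² = 8.300×10¹³ m² (ratio 4).
εS·A_cross = εσ·A_surf·T⁴  ⇒  T⁴ = S/(4σ)   (ε cancels).
T⁴ = 10.3/(4·5.67×10⁻⁸) = 4.541×10⁷ K⁴.
T = (4.541×10⁷)^(1/4).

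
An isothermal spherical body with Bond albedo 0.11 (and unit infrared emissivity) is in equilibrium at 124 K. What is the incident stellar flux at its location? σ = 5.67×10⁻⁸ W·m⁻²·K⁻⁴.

(1−a)S·πr² = σ·4πr²·T⁴ ⇒ S = 4σT⁴/(1−a).
S = 4·5.67×10⁻⁸·2.364×10⁸/0.890.

S ≈ 60.2 W/m²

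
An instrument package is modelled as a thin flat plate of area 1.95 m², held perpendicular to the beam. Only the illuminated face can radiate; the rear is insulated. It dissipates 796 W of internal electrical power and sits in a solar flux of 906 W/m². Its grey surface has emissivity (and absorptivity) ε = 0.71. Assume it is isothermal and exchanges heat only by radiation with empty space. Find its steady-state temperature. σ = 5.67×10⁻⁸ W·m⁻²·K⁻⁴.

At steady state, absorbed solar power + internal power = radiated power.
Absorbed: α·S·A_cross = 0.71·906·1.950 = 1254 W (cross-section A).
Total input = 1254 + 796 = 2050 W.
Radiated: εσ·A_surf·T⁴ with A_surf = A = 1.950 m².
T⁴ = 2050/(0.71·5.67×10⁻⁸·1.950) = 2.612×10¹⁰ K⁴.

T ≈ 402 K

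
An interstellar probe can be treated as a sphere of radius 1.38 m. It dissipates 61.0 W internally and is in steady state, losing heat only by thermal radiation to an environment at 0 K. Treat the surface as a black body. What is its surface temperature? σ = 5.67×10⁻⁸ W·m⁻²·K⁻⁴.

Steady state: internal power = radiated power, P = εσA T⁴.
Radiating area A = 4πr² = 23.93 m².
T⁴ = P/(εσA) = 61.0/(1.0·5.67×10⁻⁸·23.93) = 4.496×10⁷ K⁴.
T = (4.496×10⁷)^(1/4).

T ≈ 81.9 K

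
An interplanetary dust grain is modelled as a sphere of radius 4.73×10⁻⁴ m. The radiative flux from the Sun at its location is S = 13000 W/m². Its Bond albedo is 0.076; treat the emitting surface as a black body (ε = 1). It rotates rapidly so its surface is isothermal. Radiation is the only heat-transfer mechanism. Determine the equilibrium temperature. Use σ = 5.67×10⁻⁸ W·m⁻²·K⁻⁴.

At equilibrium, absorbed power = emitted power.
Absorbing cross-section = πr² = 7.029×10⁻⁷ m²; emitting surface = 4πr² = 2.811×10⁻⁶ m² (ratio 4).
(1−a)S·A_cross = εσ·A_surf·T⁴  ⇒  T⁴ = (1−a)S/(4σ).
T⁴ = 0.924·13000/(4·5.67×10⁻⁸) = 5.296×10¹⁰ K⁴.
T = (5.296×10¹⁰)^(1/4).

T ≈ 480 K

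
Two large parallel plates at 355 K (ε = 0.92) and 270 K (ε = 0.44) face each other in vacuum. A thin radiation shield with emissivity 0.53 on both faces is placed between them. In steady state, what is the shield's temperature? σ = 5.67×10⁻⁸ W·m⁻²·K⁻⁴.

T_s ≈ 330 K

In steady state the net flux on the hot side equals that on the cold side.
σ(T₁⁴−T_s⁴)/D₁ = σ(T_s⁴−T₂⁴)/D₂, with D₁ = 1/ε₁+1/ε_s−1 = 1.974, D₂ = 1/ε_s+1/ε₂−1 = 3.160.
Solve for T_s⁴: T_s⁴ = (D₂·T₁⁴ + D₁·T₂⁴)/(D₁+D₂) = 1.182×10¹⁰ K⁴.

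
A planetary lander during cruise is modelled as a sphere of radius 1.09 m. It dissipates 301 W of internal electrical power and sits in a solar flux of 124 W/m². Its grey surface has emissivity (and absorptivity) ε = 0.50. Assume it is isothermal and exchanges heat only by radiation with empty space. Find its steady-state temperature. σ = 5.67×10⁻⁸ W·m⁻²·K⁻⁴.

At steady state, absorbed solar power + internal power = radiated power.
Absorbed: α·S·A_cross = 0.50·124·3.733 = 231.4 W (cross-section πr²).
Total input = 231.4 + 301 = 532.4 W.
Radiated: εσ·A_surf·T⁴ with A_surf = 4πr² = 14.93 m².
T⁴ = 532.4/(0.50·5.67×10⁻⁸·14.93) = 1.258×10⁹ K⁴.

T ≈ 188 K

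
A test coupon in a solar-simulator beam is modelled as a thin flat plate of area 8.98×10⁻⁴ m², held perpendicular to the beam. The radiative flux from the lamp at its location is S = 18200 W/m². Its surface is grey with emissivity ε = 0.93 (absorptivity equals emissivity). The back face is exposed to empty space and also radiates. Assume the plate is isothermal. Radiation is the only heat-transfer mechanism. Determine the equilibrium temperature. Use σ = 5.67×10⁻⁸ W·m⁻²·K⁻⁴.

At equilibrium, absorbed power = emitted power.
Absorbing cross-section = A = 8.980×10⁻⁴ m²; emitting surface = 2A = 0.001796 m² (ratio 2).
εS·A_cross = εσ·A_surf·T⁴  ⇒  T⁴ = S/(2σ)   (ε cancels).
T⁴ = 18200/(2·5.67×10⁻⁸) = 1.605×10¹¹ K⁴.
T = (1.605×10¹¹)^(1/4).

T ≈ 633 K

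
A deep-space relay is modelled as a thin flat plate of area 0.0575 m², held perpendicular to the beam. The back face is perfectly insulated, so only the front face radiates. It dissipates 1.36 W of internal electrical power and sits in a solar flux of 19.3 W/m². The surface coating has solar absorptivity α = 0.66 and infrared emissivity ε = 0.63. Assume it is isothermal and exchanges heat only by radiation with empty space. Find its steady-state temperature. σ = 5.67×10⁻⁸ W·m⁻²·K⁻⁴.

At steady state, absorbed solar power + internal power = radiated power.
Absorbed: α·S·A_cross = 0.66·19.3·0.05750 = 0.7324 W (cross-section A).
Total input = 0.7324 + 1.36 = 2.092 W.
Radiated: εσ·A_surf·T⁴ with A_surf = A = 0.05750 m².
T⁴ = 2.092/(0.63·5.67×10⁻⁸·0.05750) = 1.019×10⁹ K⁴.

T ≈ 179 K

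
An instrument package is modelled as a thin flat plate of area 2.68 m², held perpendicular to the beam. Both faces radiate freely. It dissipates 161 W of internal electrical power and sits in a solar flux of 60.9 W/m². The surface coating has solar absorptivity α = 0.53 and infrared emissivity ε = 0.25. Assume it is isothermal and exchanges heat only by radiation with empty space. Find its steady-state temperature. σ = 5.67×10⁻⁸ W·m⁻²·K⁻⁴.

At steady state, absorbed solar power + internal power = radiated power.
Absorbed: α·S·A_cross = 0.53·60.9·2.680 = 86.50 W (cross-section A).
Total input = 86.50 + 161 = 247.5 W.
Radiated: εσ·A_surf·T⁴ with A_surf = 2A = 5.360 m².
T⁴ = 247.5/(0.25·5.67×10⁻⁸·5.360) = 3.258×10⁹ K⁴.

T ≈ 239 K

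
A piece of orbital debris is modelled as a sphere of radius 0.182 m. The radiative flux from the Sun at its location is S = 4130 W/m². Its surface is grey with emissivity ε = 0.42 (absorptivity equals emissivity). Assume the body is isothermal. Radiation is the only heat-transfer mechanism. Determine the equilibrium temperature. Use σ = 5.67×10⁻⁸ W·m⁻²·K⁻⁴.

At equilibrium, absorbed power = emitted power.
Absorbing cross-section = πr² = 0.1041 m²; emitting surface = 4πr² = 0.4162 m² (ratio 4).
εS·A_cross = εσ·A_surf·T⁴  ⇒  T⁴ = S/(4σ)   (ε cancels).
T⁴ = 4130/(4·5.67×10⁻⁸) = 1.821×10¹⁰ K⁴.
T = (1.821×10¹⁰)^(1/4).

T ≈ 367 K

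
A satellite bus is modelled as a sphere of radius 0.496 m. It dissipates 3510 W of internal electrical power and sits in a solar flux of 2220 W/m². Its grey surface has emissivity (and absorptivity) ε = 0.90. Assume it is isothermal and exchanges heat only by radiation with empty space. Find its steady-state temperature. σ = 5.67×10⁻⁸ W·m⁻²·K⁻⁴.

At steady state, absorbed solar power + internal power = radiated power.
Absorbed: α·S·A_cross = 0.90·2220·0.7729 = 1544 W (cross-section πr²).
Total input = 1544 + 3510 = 5054 W.
Radiated: εσ·A_surf·T⁴ with A_surf = 4πr² = 3.092 m².
T⁴ = 5054/(0.90·5.67×10⁻⁸·3.092) = 3.204×10¹⁰ K⁴.

T ≈ 423 K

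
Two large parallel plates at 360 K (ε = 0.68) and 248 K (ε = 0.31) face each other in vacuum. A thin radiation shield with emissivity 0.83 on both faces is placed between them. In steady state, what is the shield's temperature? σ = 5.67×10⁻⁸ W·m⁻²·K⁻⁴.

T_s ≈ 335 K

In steady state the net flux on the hot side equals that on the cold side.
σ(T₁⁴−T_s⁴)/D₁ = σ(T_s⁴−T₂⁴)/D₂, with D₁ = 1/ε₁+1/ε_s−1 = 1.675, D₂ = 1/ε_s+1/ε₂−1 = 3.431.
Solve for T_s⁴: T_s⁴ = (D₂·T₁⁴ + D₁·T₂⁴)/(D₁+D₂) = 1.253×10¹⁰ K⁴.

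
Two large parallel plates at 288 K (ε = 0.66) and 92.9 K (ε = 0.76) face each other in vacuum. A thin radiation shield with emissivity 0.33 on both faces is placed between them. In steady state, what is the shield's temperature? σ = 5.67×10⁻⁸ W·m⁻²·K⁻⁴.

T_s ≈ 241 K

In steady state the net flux on the hot side equals that on the cold side.
σ(T₁⁴−T_s⁴)/D₁ = σ(T_s⁴−T₂⁴)/D₂, with D₁ = 1/ε₁+1/ε_s−1 = 3.545, D₂ = 1/ε_s+1/ε₂−1 = 3.346.
Solve for T_s⁴: T_s⁴ = (D₂·T₁⁴ + D₁·T₂⁴)/(D₁+D₂) = 3.379×10⁹ K⁴.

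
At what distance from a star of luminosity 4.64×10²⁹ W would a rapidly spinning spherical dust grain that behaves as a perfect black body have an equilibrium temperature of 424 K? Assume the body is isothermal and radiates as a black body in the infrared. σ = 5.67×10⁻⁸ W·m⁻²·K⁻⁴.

For an isothermal black-emitting sphere, (1−a)S·πr² = σ·4πr²·T⁴ ⇒ S = 4σT⁴/(1−a).
S = 4·5.67×10⁻⁸·(424)⁴/1.00 = 7330 W/m².
Flux falls as S = L/(4πd²), so d = √(L/(4πS)) = √(4.64×10²⁹/(4π·7330)).

d ≈ 2.24×10¹² m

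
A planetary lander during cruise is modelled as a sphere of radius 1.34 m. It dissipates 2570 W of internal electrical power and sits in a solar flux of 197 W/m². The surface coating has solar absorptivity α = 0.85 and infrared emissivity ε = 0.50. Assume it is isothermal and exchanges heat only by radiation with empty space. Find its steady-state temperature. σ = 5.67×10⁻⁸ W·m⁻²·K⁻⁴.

At steady state, absorbed solar power + internal power = radiated power.
Absorbed: α·S·A_cross = 0.85·197·5.641 = 944.6 W (cross-section πr²).
Total input = 944.6 + 2570 = 3515 W.
Radiated: εσ·A_surf·T⁴ with A_surf = 4πr² = 22.56 m².
T⁴ = 3515/(0.50·5.67×10⁻⁸·22.56) = 5.494×10⁹ K⁴.

T ≈ 272 K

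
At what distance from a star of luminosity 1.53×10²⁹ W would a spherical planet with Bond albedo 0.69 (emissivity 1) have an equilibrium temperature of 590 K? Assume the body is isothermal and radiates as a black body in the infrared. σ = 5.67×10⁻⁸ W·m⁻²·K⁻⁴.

d ≈ 3.71×10¹¹ m

For an isothermal black-emitting sphere, (1−a)S·πr² = σ·4πr²·T⁴ ⇒ S = 4σT⁴/(1−a).
S = 4·5.67×10⁻⁸·(590)⁴/0.310 = 88650 W/m².
Flux falls as S = L/(4πd²), so d = √(L/(4πS)) = √(1.53×10²⁹/(4π·88650)).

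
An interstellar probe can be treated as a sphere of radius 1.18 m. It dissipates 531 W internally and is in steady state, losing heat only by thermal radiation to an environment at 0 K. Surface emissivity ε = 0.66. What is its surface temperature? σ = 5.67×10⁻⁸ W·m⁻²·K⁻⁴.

Steady state: internal power = radiated power, P = εσA T⁴.
Radiating area A = 4πr² = 17.50 m².
T⁴ = P/(εσA) = 531/(0.66·5.67×10⁻⁸·17.50) = 8.109×10⁸ K⁴.
T = (8.109×10⁸)^(1/4).

T ≈ 169 K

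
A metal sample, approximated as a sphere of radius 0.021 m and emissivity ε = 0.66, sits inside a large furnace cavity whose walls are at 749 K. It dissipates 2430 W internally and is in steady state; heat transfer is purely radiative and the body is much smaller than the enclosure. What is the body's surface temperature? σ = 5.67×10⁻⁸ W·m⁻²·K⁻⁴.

For a small grey body in a large enclosure, net radiated power = εσA(T⁴ − T_w⁴).
Steady state: P = εσA(T⁴ − T_w⁴) with A = 4πr² = 0.005542 m².
T⁴ = P/(εσA) + T_w⁴ = 2430/(0.66·5.67×10⁻⁸·0.005542) + (749)⁴
    = 1.172×10¹³ + 3.147×10¹¹ = 1.203×10¹³ K⁴.

T ≈ 1860 K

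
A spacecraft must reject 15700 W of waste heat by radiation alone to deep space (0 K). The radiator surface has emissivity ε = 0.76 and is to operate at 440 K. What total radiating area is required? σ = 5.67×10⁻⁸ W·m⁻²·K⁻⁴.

P = εσA T⁴ ⇒ A = P/(εσT⁴).
T⁴ = 3.748×10¹⁰ K⁴.
A = 15700/(0.76 × 5.67×10⁻⁸ × 3.748×10¹⁰).

A ≈ 9.72 m²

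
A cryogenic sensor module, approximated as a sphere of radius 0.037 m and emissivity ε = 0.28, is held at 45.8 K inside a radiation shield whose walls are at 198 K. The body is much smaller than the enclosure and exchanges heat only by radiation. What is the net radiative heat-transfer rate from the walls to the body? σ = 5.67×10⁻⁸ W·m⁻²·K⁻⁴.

P_net ≈ 0.419 W

For a small grey body in a large enclosure: P_net = εσA(T_body⁴ − T_wall⁴).
A = 4πr² = 0.01720 m²; T_body⁴ − T_wall⁴ = 4.400×10⁶ − 1.537×10⁹ = -1.533×10⁹ K⁴.
|P_net| = 0.28·5.67×10⁻⁸·0.01720·1.533×10⁹.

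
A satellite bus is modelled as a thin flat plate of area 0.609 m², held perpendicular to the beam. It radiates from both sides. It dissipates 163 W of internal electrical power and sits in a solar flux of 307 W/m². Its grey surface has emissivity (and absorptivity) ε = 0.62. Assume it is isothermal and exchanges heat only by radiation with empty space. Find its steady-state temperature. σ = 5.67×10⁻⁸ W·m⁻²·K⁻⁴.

At steady state, absorbed solar power + internal power = radiated power.
Absorbed: α·S·A_cross = 0.62·307·0.6090 = 115.9 W (cross-section A).
Total input = 115.9 + 163 = 278.9 W.
Radiated: εσ·A_surf·T⁴ with A_surf = 2A = 1.218 m².
T⁴ = 278.9/(0.62·5.67×10⁻⁸·1.218) = 6.514×10⁹ K⁴.

T ≈ 284 K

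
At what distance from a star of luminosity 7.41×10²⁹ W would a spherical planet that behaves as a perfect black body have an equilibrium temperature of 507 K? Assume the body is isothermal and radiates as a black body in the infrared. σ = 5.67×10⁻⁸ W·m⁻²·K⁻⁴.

For an isothermal black-emitting sphere, (1−a)S·πr² = σ·4πr²·T⁴ ⇒ S = 4σT⁴/(1−a).
S = 4·5.67×10⁻⁸·(507)⁴/1.00 = 14990 W/m².
Flux falls as S = L/(4πd²), so d = √(L/(4πS)) = √(7.41×10²⁹/(4π·14990)).

d ≈ 1.98×10¹² m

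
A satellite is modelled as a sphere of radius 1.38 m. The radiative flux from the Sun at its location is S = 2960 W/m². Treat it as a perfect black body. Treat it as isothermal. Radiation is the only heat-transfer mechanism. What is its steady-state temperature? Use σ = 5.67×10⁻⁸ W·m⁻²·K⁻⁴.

T ≈ 338 K

At equilibrium, absorbed power = emitted power.
Absorbing cross-section = πr² = 5.983 m²; emitting surface = 4πr² = 23.93 m² (ratio 4).
S·A_cross = εσ·A_surf·T⁴  ⇒  T⁴ = S/(4σ).
T⁴ = 1.00·2960/(4·5.67×10⁻⁸) = 1.305×10¹⁰ K⁴.
T = (1.305×10¹⁰)^(1/4).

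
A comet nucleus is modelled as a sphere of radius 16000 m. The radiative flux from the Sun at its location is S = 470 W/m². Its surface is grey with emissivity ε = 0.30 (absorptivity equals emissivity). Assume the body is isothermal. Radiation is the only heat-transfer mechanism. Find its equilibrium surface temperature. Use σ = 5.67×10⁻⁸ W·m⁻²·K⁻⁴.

At equilibrium, absorbed power = emitted power.
Absorbing cross-section = πr² = 8.042×10⁸ m²; emitting surface = 4πr² = 3.217×10⁹ m² (ratio 4).
εS·A_cross = εσ·A_surf·T⁴  ⇒  T⁴ = S/(4σ)   (ε cancels).
T⁴ = 470/(4·5.67×10⁻⁸) = 2.072×10⁹ K⁴.
T = (2.072×10⁹)^(1/4).

T ≈ 213 K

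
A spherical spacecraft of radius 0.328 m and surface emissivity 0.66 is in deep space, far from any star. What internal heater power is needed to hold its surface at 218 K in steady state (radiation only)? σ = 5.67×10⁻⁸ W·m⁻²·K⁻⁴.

P ≈ 114 W

P = εσ·4πr²·T⁴.
4πr² = 1.352 m²; T⁴ = 2.259×10⁹ K⁴.
P = 0.66·5.67×10⁻⁸·1.352·2.259×10⁹.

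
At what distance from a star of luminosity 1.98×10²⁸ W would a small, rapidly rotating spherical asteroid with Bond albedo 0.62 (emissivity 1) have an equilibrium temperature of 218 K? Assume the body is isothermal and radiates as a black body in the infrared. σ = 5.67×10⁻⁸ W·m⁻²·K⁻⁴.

d ≈ 1.08×10¹² m

For an isothermal black-emitting sphere, (1−a)S·πr² = σ·4πr²·T⁴ ⇒ S = 4σT⁴/(1−a).
S = 4·5.67×10⁻⁸·(218)⁴/0.380 = 1348 W/m².
Flux falls as S = L/(4πd²), so d = √(L/(4πS)) = √(1.98×10²⁸/(4π·1348)).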